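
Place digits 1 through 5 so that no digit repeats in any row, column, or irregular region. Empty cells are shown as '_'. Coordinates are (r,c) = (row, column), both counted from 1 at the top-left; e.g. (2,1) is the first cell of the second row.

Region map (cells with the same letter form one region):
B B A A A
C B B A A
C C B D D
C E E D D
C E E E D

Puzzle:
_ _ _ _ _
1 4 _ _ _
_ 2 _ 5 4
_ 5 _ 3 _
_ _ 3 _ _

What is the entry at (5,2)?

(2,4) = 2 (sole candidate).
(3,1) = 3 (sole candidate).
(3,3) = 1 (sole candidate).
(4,1) = 4 (sole candidate).
(4,3) = 2 (sole candidate).
(4,5) = 1 (sole candidate).
(5,1) = 5 (sole candidate).
(5,2) = 1: row 5 has {3,5}; col 2 has {2,4,5}; region has {2,3,5} → only 1 remains.

1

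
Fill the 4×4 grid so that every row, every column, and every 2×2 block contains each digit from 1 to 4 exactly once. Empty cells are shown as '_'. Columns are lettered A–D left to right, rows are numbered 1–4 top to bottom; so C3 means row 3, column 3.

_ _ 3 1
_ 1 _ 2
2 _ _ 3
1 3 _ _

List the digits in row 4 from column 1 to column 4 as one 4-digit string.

A1 = 4: row 1 has {1,3}; col 1 has {1,2}; box has {1} → only 4 remains.
B1 = 2: row 1 has {1,3,4}; col 2 has {1,3}; box has {1,4} → only 2 remains.
A2 = 3: row 2 has {1,2}; col 1 has {1,2,4}; box has {1,2,4} → only 3 remains.
C2 = 4: row 2 has {1,2,3}; col 3 has {3}; box has {1,2,3} → only 4 remains.
B3 = 4: row 3 has {2,3}; col 2 has {1,2,3}; box has {1,2,3} → only 4 remains.
C3 = 1: row 3 has {2,3,4}; col 3 has {3,4}; box has {3} → only 1 remains.
C4 = 2: row 4 has {1,3}; col 3 has {1,3,4}; box has {1,3} → only 2 remains.
D4 = 4: row 4 has {1,2,3}; col 4 has {1,2,3}; box has {1,2,3} → only 4 remains.

1324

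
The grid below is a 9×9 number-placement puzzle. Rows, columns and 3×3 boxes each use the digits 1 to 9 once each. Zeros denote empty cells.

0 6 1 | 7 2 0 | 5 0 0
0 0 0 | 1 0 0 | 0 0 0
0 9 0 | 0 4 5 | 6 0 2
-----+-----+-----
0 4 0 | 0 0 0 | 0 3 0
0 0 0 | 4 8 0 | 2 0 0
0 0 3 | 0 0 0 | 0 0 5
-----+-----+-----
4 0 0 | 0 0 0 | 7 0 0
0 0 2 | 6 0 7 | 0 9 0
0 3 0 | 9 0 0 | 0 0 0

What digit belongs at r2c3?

4

r6c4 = 2: row 6 has {3,5}; col 4 has {1,4,6,7,9}; box has {4,8} → only 2 remains.
r4c4 = 5: row 4 has {3,4}; col 4 has {1,2,4,6,7,9}; box has {2,4,8} → only 5 remains.
r3c8 = 1: in row 3, 1 can only go here (every other open cell in that row sees a 1).
r4c1 = 2: in row 4, 2 can only go here (every other open cell in that row sees a 2).
r2c2 = 2: in row 2, 2 can only go here (every other open cell in that row sees a 2).
r5c6 = 3: in row 5, 3 can only go here (every other open cell in that row sees a 3).
r7c3 = 9: in row 7, 9 can only go here (every other open cell in that row sees a 9).
r2c3 = 4: in column 3, 4 can only go here (every other open cell in that column sees a 4).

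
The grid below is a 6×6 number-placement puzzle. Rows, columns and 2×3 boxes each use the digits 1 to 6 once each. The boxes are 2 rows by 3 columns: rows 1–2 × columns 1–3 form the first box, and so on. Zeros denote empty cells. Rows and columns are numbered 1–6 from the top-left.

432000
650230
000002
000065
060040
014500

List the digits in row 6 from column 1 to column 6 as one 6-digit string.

row 2, column 3 = 1 (sole candidate).
row 2, column 6 = 4 (sole candidate).
row 3, column 2 = 4 (sole candidate).
row 3, column 5 = 1 (sole candidate).
row 4, column 2 = 2 (sole candidate).
row 4, column 3 = 3 (sole candidate).
row 4, column 4 = 4 (sole candidate).
row 5, column 3 = 5 (sole candidate).
row 6, column 5 = 2: row 6 has {1,4,5}; col 5 has {1,3,4,6}; box has {4,5} → only 2 remains.
row 1, column 5 = 5 (sole candidate).
row 3, column 1 = 5 (sole candidate).
row 3, column 3 = 6 (sole candidate).
row 3, column 4 = 3 (sole candidate).
row 4, column 1 = 1 (sole candidate).
row 5, column 4 = 1 (sole candidate).
row 5, column 6 = 3 (sole candidate).
row 6, column 1 = 3: row 6 has {1,2,4,5}; col 1 has {1,4,5,6}; box has {1,4,5,6} → only 3 remains.
row 6, column 6 = 6: row 6 has {1,2,3,4,5}; col 6 has {2,3,4,5}; box has {1,2,3,4,5} → only 6 remains.

314526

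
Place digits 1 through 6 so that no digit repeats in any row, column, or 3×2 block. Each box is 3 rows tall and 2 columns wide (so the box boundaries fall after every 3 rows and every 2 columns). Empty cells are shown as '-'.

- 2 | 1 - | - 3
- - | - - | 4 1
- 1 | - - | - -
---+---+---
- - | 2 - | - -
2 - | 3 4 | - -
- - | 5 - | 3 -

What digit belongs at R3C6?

R2C3 = 6: row 2 has {1,4}; col 3 has {1,2,3,5}; box has {1} → only 6 remains.
R3C3 = 4: row 3 has {1}; col 3 has {1,2,3,5,6}; box has {1,6} → only 4 remains.
R1C4 = 5: row 1 has {1,2,3}; col 4 has {4}; box has {1,4,6} → only 5 remains.
R1C5 = 6: row 1 has {1,2,3,5}; col 5 has {3,4}; box has {1,3,4} → only 6 remains.
R1C1 = 4: row 1 has {1,2,3,5,6}; col 1 has {2}; box has {1,2} → only 4 remains.
R2C4 = 2: in row 2, 2 can only go here (every other open cell in that row sees a 2).
R3C4 = 3: row 3 has {1,4}; col 4 has {2,4,5}; box has {1,2,4,5,6} → only 3 remains.
R3C1 = 6: in row 3, 6 can only go here (every other open cell in that row sees a 6).
R6C1 = 1: row 6 has {3,5}; col 1 has {2,4,6}; box has {2} → only 1 remains.
R6C4 = 6: row 6 has {1,3,5}; col 4 has {2,3,4,5}; box has {2,3,4,5} → only 6 remains.
R4C4 = 1: row 4 has {2}; col 4 has {2,3,4,5,6}; box has {2,3,4,5,6} → only 1 remains.
R4C5 = 5: row 4 has {1,2}; col 5 has {3,4,6}; box has {3} → only 5 remains.
R5C5 = 1: row 5 has {2,3,4}; col 5 has {3,4,5,6}; box has {3,5} → only 1 remains.
R5C6 = 6: row 5 has {1,2,3,4}; col 6 has {1,3}; box has {1,3,5} → only 6 remains.
R6C2 = 4: row 6 has {1,3,5,6}; col 2 has {1,2}; box has {1,2} → only 4 remains.
R6C6 = 2: row 6 has {1,3,4,5,6}; col 6 has {1,3,6}; box has {1,3,5,6} → only 2 remains.
R3C5 = 2: row 3 has {1,3,4,6}; col 5 has {1,3,4,5,6}; box has {1,3,4,6} → only 2 remains.
R3C6 = 5: row 3 has {1,2,3,4,6}; col 6 has {1,2,3,6}; box has {1,2,3,4,6} → only 5 remains.

5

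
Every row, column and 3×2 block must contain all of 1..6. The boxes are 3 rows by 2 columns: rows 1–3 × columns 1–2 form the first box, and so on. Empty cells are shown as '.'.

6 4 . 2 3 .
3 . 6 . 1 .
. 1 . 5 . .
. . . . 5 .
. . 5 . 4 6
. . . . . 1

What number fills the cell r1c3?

1

r1c3 = 1: row 1 has {2,3,4,6}; col 3 has {5,6}; box has {2,5,6} → only 1 remains.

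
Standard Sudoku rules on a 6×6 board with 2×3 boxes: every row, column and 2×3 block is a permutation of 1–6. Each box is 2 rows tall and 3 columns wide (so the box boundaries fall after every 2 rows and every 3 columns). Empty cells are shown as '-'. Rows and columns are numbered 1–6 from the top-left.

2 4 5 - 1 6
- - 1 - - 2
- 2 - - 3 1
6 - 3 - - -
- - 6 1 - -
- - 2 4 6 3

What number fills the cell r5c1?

4

r1c4 = 3: row 1 has {1,2,4,5,6}; col 4 has {1,4}; box has {1,2,6} → only 3 remains.
r2c1 = 3: row 2 has {1,2}; col 1 has {2,6}; box has {1,2,4,5} → only 3 remains.
r2c2 = 6: row 2 has {1,2,3}; col 2 has {2,4}; box has {1,2,3,4,5} → only 6 remains.
r2c4 = 5: row 2 has {1,2,3,6}; col 4 has {1,3,4}; box has {1,2,3,6} → only 5 remains.
r2c5 = 4: row 2 has {1,2,3,5,6}; col 5 has {1,3,6}; box has {1,2,3,5,6} → only 4 remains.
r3c3 = 4: row 3 has {1,2,3}; col 3 has {1,2,3,5,6}; box has {2,3,6} → only 4 remains.
r3c4 = 6: row 3 has {1,2,3,4}; col 4 has {1,3,4,5}; box has {1,3} → only 6 remains.
r4c4 = 2: row 4 has {3,6}; col 4 has {1,3,4,5,6}; box has {1,3,6} → only 2 remains.
r4c5 = 5: row 4 has {2,3,6}; col 5 has {1,3,4,6}; box has {1,2,3,6} → only 5 remains.
r4c6 = 4: row 4 has {2,3,5,6}; col 6 has {1,2,3,6}; box has {1,2,3,5,6} → only 4 remains.
r5c5 = 2: row 5 has {1,6}; col 5 has {1,3,4,5,6}; box has {1,3,4,6} → only 2 remains.
r5c6 = 5: row 5 has {1,2,6}; col 6 has {1,2,3,4,6}; box has {1,2,3,4,6} → only 5 remains.
r3c1 = 5: row 3 has {1,2,3,4,6}; col 1 has {2,3,6}; box has {2,3,4,6} → only 5 remains.
r4c2 = 1: row 4 has {2,3,4,5,6}; col 2 has {2,4,6}; box has {2,3,4,5,6} → only 1 remains.
r5c1 = 4: row 5 has {1,2,5,6}; col 1 has {2,3,5,6}; box has {2,6} → only 4 remains.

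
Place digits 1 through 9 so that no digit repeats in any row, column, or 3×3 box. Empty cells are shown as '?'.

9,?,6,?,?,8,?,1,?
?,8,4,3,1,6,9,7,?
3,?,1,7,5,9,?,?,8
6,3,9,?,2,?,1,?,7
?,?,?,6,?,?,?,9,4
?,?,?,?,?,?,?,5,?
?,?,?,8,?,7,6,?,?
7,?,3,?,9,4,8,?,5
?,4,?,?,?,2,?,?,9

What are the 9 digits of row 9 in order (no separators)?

r1c5 = 4: row 1 has {1,6,8,9}; col 5 has {1,2,5,9}; box has {1,3,5,6,7,8,9} → only 4 remains.
r2c9 = 2: row 2 has {1,3,4,6,7,8,9}; col 9 has {4,5,7,8,9}; box has {1,7,8,9} → only 2 remains.
r3c2 = 2: row 3 has {1,3,5,7,8,9}; col 2 has {3,4,8}; box has {1,3,4,6,8,9} → only 2 remains.
r3c7 = 4: row 3 has {1,2,3,5,7,8,9}; col 7 has {1,6,8,9}; box has {1,2,7,8,9} → only 4 remains.
r3c8 = 6: row 3 has {1,2,3,4,5,7,8,9}; col 8 has {1,5,7,9}; box has {1,2,4,7,8,9} → only 6 remains.
r4c6 = 5: row 4 has {1,2,3,6,7,9}; col 6 has {2,4,6,7,8,9}; box has {2,6} → only 5 remains.
r4c8 = 8: row 4 has {1,2,3,5,6,7,9}; col 8 has {1,5,6,7,9}; box has {1,4,5,7,9} → only 8 remains.
r7c5 = 3: row 7 has {6,7,8}; col 5 has {1,2,4,5,9}; box has {2,4,7,8,9} → only 3 remains.
r7c9 = 1: row 7 has {3,6,7,8}; col 9 has {2,4,5,7,8,9}; box has {5,6,8,9} → only 1 remains.
r8c4 = 1: row 8 has {3,4,5,7,8,9}; col 4 has {3,6,7,8}; box has {2,3,4,7,8,9} → only 1 remains.
r8c8 = 2: row 8 has {1,3,4,5,7,8,9}; col 8 has {1,5,6,7,8,9}; box has {1,5,6,8,9} → only 2 remains.
r9c4 = 5: row 9 has {2,4,9}; col 4 has {1,3,6,7,8}; box has {1,2,3,4,7,8,9} → only 5 remains.
r9c5 = 6: row 9 has {2,4,5,9}; col 5 has {1,2,3,4,5,9}; box has {1,2,3,4,5,7,8,9} → only 6 remains.
r9c8 = 3: row 9 has {2,4,5,6,9}; col 8 has {1,2,5,6,7,8,9}; box has {1,2,5,6,8,9} → only 3 remains.
r1c4 = 2: row 1 has {1,4,6,8,9}; col 4 has {1,3,5,6,7,8}; box has {1,3,4,5,6,7,8,9} → only 2 remains.
r1c9 = 3: row 1 has {1,2,4,6,8,9}; col 9 has {1,2,4,5,7,8,9}; box has {1,2,4,6,7,8,9} → only 3 remains.
r2c1 = 5: row 2 has {1,2,3,4,6,7,8,9}; col 1 has {3,6,7,9}; box has {1,2,3,4,6,8,9} → only 5 remains.
r4c4 = 4: row 4 has {1,2,3,5,6,7,8,9}; col 4 has {1,2,3,5,6,7,8}; box has {2,5,6} → only 4 remains.
r6c4 = 9: row 6 has {5}; col 4 has {1,2,3,4,5,6,7,8}; box has {2,4,5,6} → only 9 remains.
r6c9 = 6: row 6 has {5,9}; col 9 has {1,2,3,4,5,7,8,9}; box has {1,4,5,7,8,9} → only 6 remains.
r7c1 = 2: row 7 has {1,3,6,7,8}; col 1 has {3,5,6,7,9}; box has {3,4,7} → only 2 remains.
r7c3 = 5: row 7 has {1,2,3,6,7,8}; col 3 has {1,3,4,6,9}; box has {2,3,4,7} → only 5 remains.
r7c8 = 4: row 7 has {1,2,3,5,6,7,8}; col 8 has {1,2,3,5,6,7,8,9}; box has {1,2,3,5,6,8,9} → only 4 remains.
r8c2 = 6: row 8 has {1,2,3,4,5,7,8,9}; col 2 has {2,3,4,8}; box has {2,3,4,5,7} → only 6 remains.
r9c3 = 8: row 9 has {2,3,4,5,6,9}; col 3 has {1,3,4,5,6,9}; box has {2,3,4,5,6,7} → only 8 remains.
r9c7 = 7: row 9 has {2,3,4,5,6,8,9}; col 7 has {1,4,6,8,9}; box has {1,2,3,4,5,6,8,9} → only 7 remains.
r1c2 = 7: row 1 has {1,2,3,4,6,8,9}; col 2 has {2,3,4,6,8}; box has {1,2,3,4,5,6,8,9} → only 7 remains.
r1c7 = 5: row 1 has {1,2,3,4,6,7,8,9}; col 7 has {1,4,6,7,8,9}; box has {1,2,3,4,6,7,8,9} → only 5 remains.
r6c2 = 1: row 6 has {5,6,9}; col 2 has {2,3,4,6,7,8}; box has {3,6,9} → only 1 remains.
r6c6 = 3: row 6 has {1,5,6,9}; col 6 has {2,4,5,6,7,8,9}; box has {2,4,5,6,9} → only 3 remains.
r6c7 = 2: row 6 has {1,3,5,6,9}; col 7 has {1,4,5,6,7,8,9}; box has {1,4,5,6,7,8,9} → only 2 remains.
r7c2 = 9: row 7 has {1,2,3,4,5,6,7,8}; col 2 has {1,2,3,4,6,7,8}; box has {2,3,4,5,6,7,8} → only 9 remains.
r9c1 = 1: row 9 has {2,3,4,5,6,7,8,9}; col 1 has {2,3,5,6,7,9}; box has {2,3,4,5,6,7,8,9} → only 1 remains.

148562739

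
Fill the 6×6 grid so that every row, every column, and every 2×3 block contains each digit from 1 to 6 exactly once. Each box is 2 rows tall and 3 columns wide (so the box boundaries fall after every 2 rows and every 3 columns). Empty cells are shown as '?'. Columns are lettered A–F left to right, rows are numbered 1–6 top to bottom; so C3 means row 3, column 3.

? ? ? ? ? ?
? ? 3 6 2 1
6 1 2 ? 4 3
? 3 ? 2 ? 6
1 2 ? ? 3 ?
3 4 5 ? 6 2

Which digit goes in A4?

E1 = 5: row 1 has {}; col 5 has {2,3,4,6}; box has {1,2,6} → only 5 remains.
F1 = 4: row 1 has {5}; col 6 has {1,2,3,6}; box has {1,2,5,6} → only 4 remains.
B2 = 5: row 2 has {1,2,3,6}; col 2 has {1,2,3,4}; box has {3} → only 5 remains.
D3 = 5: row 3 has {1,2,3,4,6}; col 4 has {2,6}; box has {2,3,4,6} → only 5 remains.
C4 = 4: row 4 has {2,3,6}; col 3 has {2,3,5}; box has {1,2,3,6} → only 4 remains.
E4 = 1: row 4 has {2,3,4,6}; col 5 has {2,3,4,5,6}; box has {2,3,4,5,6} → only 1 remains.
C5 = 6: row 5 has {1,2,3}; col 3 has {2,3,4,5}; box has {1,2,3,4,5} → only 6 remains.
D5 = 4: row 5 has {1,2,3,6}; col 4 has {2,5,6}; box has {2,3,6} → only 4 remains.
F5 = 5: row 5 has {1,2,3,4,6}; col 6 has {1,2,3,4,6}; box has {2,3,4,6} → only 5 remains.
D6 = 1: row 6 has {2,3,4,5,6}; col 4 has {2,4,5,6}; box has {2,3,4,5,6} → only 1 remains.
A1 = 2: row 1 has {4,5}; col 1 has {1,3,6}; box has {3,5} → only 2 remains.
B1 = 6: row 1 has {2,4,5}; col 2 has {1,2,3,4,5}; box has {2,3,5} → only 6 remains.
C1 = 1: row 1 has {2,4,5,6}; col 3 has {2,3,4,5,6}; box has {2,3,5,6} → only 1 remains.
D1 = 3: row 1 has {1,2,4,5,6}; col 4 has {1,2,4,5,6}; box has {1,2,4,5,6} → only 3 remains.
A2 = 4: row 2 has {1,2,3,5,6}; col 1 has {1,2,3,6}; box has {1,2,3,5,6} → only 4 remains.
A4 = 5: row 4 has {1,2,3,4,6}; col 1 has {1,2,3,4,6}; box has {1,2,3,4,6} → only 5 remains.

5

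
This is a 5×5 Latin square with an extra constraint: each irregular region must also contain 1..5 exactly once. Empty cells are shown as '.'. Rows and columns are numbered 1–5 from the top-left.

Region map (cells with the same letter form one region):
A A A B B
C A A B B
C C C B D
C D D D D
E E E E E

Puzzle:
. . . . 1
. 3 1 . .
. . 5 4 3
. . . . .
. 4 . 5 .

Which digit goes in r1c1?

r2c4 = 2 (sole candidate).
r2c5 = 5 (sole candidate).
r4c4 = 1 (sole candidate).
r5c5 = 2 (sole candidate).
r1c4 = 3 (sole candidate).
r2c1 = 4 (sole candidate).
r4c5 = 4 (sole candidate).
r5c3 = 3 (sole candidate).
r4c3 = 2 (sole candidate).
r5c1 = 1 (sole candidate).
r1c3 = 4 (sole candidate).
r3c1 = 2 (sole candidate).
r3c2 = 1 (sole candidate).
r4c1 = 3 (sole candidate).
r4c2 = 5 (sole candidate).
r1c1 = 5: row 1 has {1,3,4}; col 1 has {1,2,3,4}; region has {1,3,4} → only 5 remains.

5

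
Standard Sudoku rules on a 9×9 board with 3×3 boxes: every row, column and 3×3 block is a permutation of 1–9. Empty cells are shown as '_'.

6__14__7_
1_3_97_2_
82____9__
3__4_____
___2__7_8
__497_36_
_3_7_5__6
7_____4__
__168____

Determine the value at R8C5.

R8C4 = 3 (sole candidate).
R3C4 = 5 (sole candidate).
R2C4 = 8 (sole candidate).
R3C3 = 7 (sole candidate).
R1C6 = 2 (hidden single in row 1).
R1C7 = 8 (hidden single in row 1).
R1C9 = 3 (hidden single in row 1).
R2C7 = 6 (hidden single in row 2).
R4C2 = 7 (hidden single in row 4).
R5C8 = 4 (hidden single in row 5).
R3C8 = 1 (sole candidate).
R3C9 = 4 (sole candidate).
R2C9 = 5 (sole candidate).
R2C2 = 4 (sole candidate).
R7C1 = 4 (hidden single in row 7).
R9C8 = 3 (hidden single in row 9).
R9C6 = 4 (hidden single in row 9).
R9C9 = 7 (hidden single in row 9).
R8C6 = 9 (hidden single in column 6).
R4C9 = 9 (hidden single in column 9).
R4C8 = 5 (sole candidate).
R8C8 = 8 (sole candidate).
R7C8 = 9 (sole candidate).
R7C3 = 8 (hidden single in row 7).
R4C6 = 8 (hidden single in row 4).
R6C6 = 1 (sole candidate).
R6C9 = 2 (sole candidate).
R8C9 = 1 (sole candidate).
R4C5 = 6 (sole candidate).
R4C7 = 1 (sole candidate).
R5C6 = 3 (sole candidate).
R6C1 = 5 (sole candidate).
R6C2 = 8 (sole candidate).
R7C7 = 2 (sole candidate).
R8C5 = 2: row 8 has {1,3,4,7,8,9}; col 5 has {4,6,7,8,9}; box has {3,4,5,6,7,8,9} → only 2 remains.

2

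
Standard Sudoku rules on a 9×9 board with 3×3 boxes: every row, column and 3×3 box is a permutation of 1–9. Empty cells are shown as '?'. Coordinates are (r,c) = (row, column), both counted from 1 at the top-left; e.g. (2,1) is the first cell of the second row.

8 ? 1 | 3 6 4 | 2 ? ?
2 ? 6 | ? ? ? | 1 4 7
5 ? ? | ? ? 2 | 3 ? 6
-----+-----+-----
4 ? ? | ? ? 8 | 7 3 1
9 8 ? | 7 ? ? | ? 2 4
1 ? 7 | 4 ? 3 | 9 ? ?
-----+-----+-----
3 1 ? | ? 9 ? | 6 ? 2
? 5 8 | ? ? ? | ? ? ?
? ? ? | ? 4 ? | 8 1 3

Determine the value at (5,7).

5

(5,7) = 5: row 5 has {2,4,7,8,9}; col 7 has {1,2,3,6,7,8,9}; box has {1,2,3,4,7,9} → only 5 remains.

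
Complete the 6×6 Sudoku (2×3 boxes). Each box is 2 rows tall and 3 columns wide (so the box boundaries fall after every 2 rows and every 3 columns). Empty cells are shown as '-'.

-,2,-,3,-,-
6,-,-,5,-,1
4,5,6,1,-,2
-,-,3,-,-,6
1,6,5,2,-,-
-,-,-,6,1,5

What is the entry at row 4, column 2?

1

row 1, column 1 = 5 (sole candidate).
row 1, column 6 = 4 (sole candidate).
row 2, column 3 = 4 (sole candidate).
row 2, column 5 = 2 (sole candidate).
row 3, column 5 = 3 (sole candidate).
row 4, column 1 = 2 (sole candidate).
row 4, column 2 = 1: row 4 has {2,3,6}; col 2 has {2,5,6}; box has {2,3,4,5,6} → only 1 remains.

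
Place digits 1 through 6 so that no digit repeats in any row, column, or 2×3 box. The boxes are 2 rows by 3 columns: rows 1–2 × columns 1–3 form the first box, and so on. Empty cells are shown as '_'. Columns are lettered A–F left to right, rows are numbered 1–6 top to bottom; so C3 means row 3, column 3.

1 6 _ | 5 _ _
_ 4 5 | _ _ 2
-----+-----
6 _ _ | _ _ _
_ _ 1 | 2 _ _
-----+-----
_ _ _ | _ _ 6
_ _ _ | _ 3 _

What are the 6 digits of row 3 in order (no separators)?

E1 = 4: row 1 has {1,5,6}; col 5 has {3}; box has {2,5} → only 4 remains.
F1 = 3: row 1 has {1,4,5,6}; col 6 has {2,6}; box has {2,4,5} → only 3 remains.
A2 = 3: row 2 has {2,4,5}; col 1 has {1,6}; box has {1,4,5,6} → only 3 remains.
C1 = 2: row 1 has {1,3,4,5,6}; col 3 has {1,5}; box has {1,3,4,5,6} → only 2 remains.
B3 = 2: in row 3, 2 can only go here (every other open cell in that row sees a 2).
B4 = 3: in row 4, 3 can only go here (every other open cell in that row sees a 3).
E4 = 6: in row 4, 6 can only go here (every other open cell in that row sees a 6).
E2 = 1: row 2 has {2,3,4,5}; col 5 has {3,4,6}; box has {2,3,4,5} → only 1 remains.
C3 = 4: row 3 has {2,6}; col 3 has {1,2,5}; box has {1,2,3,6} → only 4 remains.
E3 = 5: row 3 has {2,4,6}; col 5 has {1,3,4,6}; box has {2,6} → only 5 remains.
F3 = 1: row 3 has {2,4,5,6}; col 6 has {2,3,6}; box has {2,5,6} → only 1 remains.
A4 = 5: row 4 has {1,2,3,6}; col 1 has {1,3,6}; box has {1,2,3,4,6} → only 5 remains.
F4 = 4: row 4 has {1,2,3,5,6}; col 6 has {1,2,3,6}; box has {1,2,5,6} → only 4 remains.
C5 = 3: row 5 has {6}; col 3 has {1,2,4,5}; box has {} → only 3 remains.
E5 = 2: row 5 has {3,6}; col 5 has {1,3,4,5,6}; box has {3,6} → only 2 remains.
C6 = 6: row 6 has {3}; col 3 has {1,2,3,4,5}; box has {3} → only 6 remains.
F6 = 5: row 6 has {3,6}; col 6 has {1,2,3,4,6}; box has {2,3,6} → only 5 remains.
D2 = 6: row 2 has {1,2,3,4,5}; col 4 has {2,5}; box has {1,2,3,4,5} → only 6 remains.
D3 = 3: row 3 has {1,2,4,5,6}; col 4 has {2,5,6}; box has {1,2,4,5,6} → only 3 remains.

624351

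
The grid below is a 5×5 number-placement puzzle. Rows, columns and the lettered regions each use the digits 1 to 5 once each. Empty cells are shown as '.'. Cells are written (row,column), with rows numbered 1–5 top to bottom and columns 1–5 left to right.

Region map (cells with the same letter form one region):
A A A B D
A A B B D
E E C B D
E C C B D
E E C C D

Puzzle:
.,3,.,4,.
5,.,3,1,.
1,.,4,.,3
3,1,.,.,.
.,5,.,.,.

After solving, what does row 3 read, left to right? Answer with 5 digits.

12453

(1,1) = 2: row 1 has {3,4}; col 1 has {1,3,5}; region has {3,5} → only 2 remains.
(1,3) = 1: row 1 has {2,3,4}; col 3 has {3,4}; region has {2,3,5} → only 1 remains.
(1,5) = 5: row 1 has {1,2,3,4}; col 5 has {3}; region has {3} → only 5 remains.
(2,2) = 4: row 2 has {1,3,5}; col 2 has {1,3,5}; region has {1,2,3,5} → only 4 remains.
(2,5) = 2: row 2 has {1,3,4,5}; col 5 has {3,5}; region has {3,5} → only 2 remains.
(3,2) = 2: row 3 has {1,3,4}; col 2 has {1,3,4,5}; region has {1,3,5} → only 2 remains.
(3,4) = 5: row 3 has {1,2,3,4}; col 4 has {1,4}; region has {1,3,4} → only 5 remains.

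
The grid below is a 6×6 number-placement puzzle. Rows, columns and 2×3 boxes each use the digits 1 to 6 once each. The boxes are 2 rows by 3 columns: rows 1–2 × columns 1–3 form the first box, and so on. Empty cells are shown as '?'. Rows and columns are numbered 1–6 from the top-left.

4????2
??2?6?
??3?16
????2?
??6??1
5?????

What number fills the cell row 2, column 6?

row 3, column 1 = 2: row 3 has {1,3,6}; col 1 has {4,5}; box has {3} → only 2 remains.
row 5, column 1 = 3: row 5 has {1,6}; col 1 has {2,4,5}; box has {5,6} → only 3 remains.
row 2, column 1 = 1: row 2 has {2,6}; col 1 has {2,3,4,5}; box has {2,4} → only 1 remains.
row 4, column 1 = 6: row 4 has {2}; col 1 has {1,2,3,4,5}; box has {2,3} → only 6 remains.
row 1, column 3 = 5: row 1 has {2,4}; col 3 has {2,3,6}; box has {1,2,4} → only 5 remains.
row 1, column 5 = 3: row 1 has {2,4,5}; col 5 has {1,2,6}; box has {2,6} → only 3 remains.
row 2, column 2 = 3: row 2 has {1,2,6}; col 2 has {}; box has {1,2,4,5} → only 3 remains.
row 6, column 5 = 4: row 6 has {5}; col 5 has {1,2,3,6}; box has {1} → only 4 remains.
row 6, column 6 = 3: row 6 has {4,5}; col 6 has {1,2,6}; box has {1,4} → only 3 remains.
row 1, column 2 = 6: row 1 has {2,3,4,5}; col 2 has {3}; box has {1,2,3,4,5} → only 6 remains.
row 1, column 4 = 1: row 1 has {2,3,4,5,6}; col 4 has {}; box has {2,3,6} → only 1 remains.
row 5, column 5 = 5: row 5 has {1,3,6}; col 5 has {1,2,3,4,6}; box has {1,3,4} → only 5 remains.
row 6, column 3 = 1: row 6 has {3,4,5}; col 3 has {2,3,5,6}; box has {3,5,6} → only 1 remains.
row 4, column 3 = 4: row 4 has {2,6}; col 3 has {1,2,3,5,6}; box has {2,3,6} → only 4 remains.
row 4, column 6 = 5: row 4 has {2,4,6}; col 6 has {1,2,3,6}; box has {1,2,6} → only 5 remains.
row 5, column 4 = 2: row 5 has {1,3,5,6}; col 4 has {1}; box has {1,3,4,5} → only 2 remains.
row 6, column 2 = 2: row 6 has {1,3,4,5}; col 2 has {3,6}; box has {1,3,5,6} → only 2 remains.
row 6, column 4 = 6: row 6 has {1,2,3,4,5}; col 4 has {1,2}; box has {1,2,3,4,5} → only 6 remains.
row 2, column 6 = 4: row 2 has {1,2,3,6}; col 6 has {1,2,3,5,6}; box has {1,2,3,6} → only 4 remains.

4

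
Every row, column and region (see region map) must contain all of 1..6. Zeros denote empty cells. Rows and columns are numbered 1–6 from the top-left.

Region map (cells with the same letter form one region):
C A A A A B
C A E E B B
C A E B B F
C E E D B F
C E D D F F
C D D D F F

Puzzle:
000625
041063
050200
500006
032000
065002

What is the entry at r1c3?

3

r1c2 = 1: row 1 has {2,5,6}; col 2 has {3,4,5,6}; region has {2,4,5,6} → only 1 remains.
r1c3 = 3: row 1 has {1,2,5,6}; col 3 has {1,2,5}; region has {1,2,4,5,6} → only 3 remains.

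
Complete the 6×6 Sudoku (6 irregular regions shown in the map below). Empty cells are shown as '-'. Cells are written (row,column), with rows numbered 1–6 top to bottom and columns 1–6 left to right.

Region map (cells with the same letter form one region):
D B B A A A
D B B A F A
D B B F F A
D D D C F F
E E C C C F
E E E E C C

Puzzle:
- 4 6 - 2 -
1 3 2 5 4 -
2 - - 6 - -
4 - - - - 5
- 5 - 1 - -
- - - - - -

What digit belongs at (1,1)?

5

(1,4) = 3 (sole candidate).
(1,6) = 1 (sole candidate).
(2,6) = 6 (sole candidate).
(3,2) = 1 (sole candidate).
(3,3) = 5 (sole candidate).
(3,5) = 3 (sole candidate).
(3,6) = 4 (sole candidate).
(4,2) = 6 (sole candidate).
(4,3) = 3 (sole candidate).
(4,4) = 2 (sole candidate).
(4,5) = 1 (sole candidate).
(5,3) = 4 (sole candidate).
(5,5) = 6 (sole candidate).
(5,6) = 2 (sole candidate).
(6,2) = 2 (sole candidate).
(6,3) = 1 (sole candidate).
(6,4) = 4 (sole candidate).
(6,5) = 5 (sole candidate).
(6,6) = 3 (sole candidate).
(1,1) = 5: row 1 has {1,2,3,4,6}; col 1 has {1,2,4}; region has {1,2,3,4,6} → only 5 remains.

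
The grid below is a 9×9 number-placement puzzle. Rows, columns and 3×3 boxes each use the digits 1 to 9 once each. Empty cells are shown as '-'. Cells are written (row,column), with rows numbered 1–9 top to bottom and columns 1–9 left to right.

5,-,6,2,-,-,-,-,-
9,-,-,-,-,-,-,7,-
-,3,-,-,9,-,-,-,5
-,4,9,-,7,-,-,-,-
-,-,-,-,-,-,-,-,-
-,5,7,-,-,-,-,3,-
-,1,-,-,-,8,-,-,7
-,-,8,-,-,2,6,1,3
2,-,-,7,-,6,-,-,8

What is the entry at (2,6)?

3

(9,2) = 9 (sole candidate).
(8,2) = 7 (sole candidate).
(1,2) = 8 (sole candidate).
(2,2) = 2 (sole candidate).
(5,2) = 6 (sole candidate).
(8,1) = 4 (sole candidate).
(8,5) = 5 (sole candidate).
(8,4) = 9 (sole candidate).
(1,6) = 7 (hidden single in row 1).
(3,1) = 7 (hidden single in row 3).
(5,7) = 7 (hidden single in row 5).
(7,1) = 6 (hidden single in row 7).
(9,5) = 1 (hidden single in row 9).
(9,3) = 3 (hidden single in row 9).
(7,3) = 5 (sole candidate).
(5,3) = 2 (hidden single in column 3).
(6,5) = 2 (hidden single in column 5).
(2,5) = 6 (hidden single in column 5).
(3,8) = 6 (hidden single in row 3).
(3,7) = 2 (hidden single in row 3).
(3,4) = 8 (hidden single in row 3).
(2,7) = 8 (hidden single in row 2).
(6,1) = 8 (hidden single in row 6).
(4,8) = 8 (hidden single in row 4).
(4,9) = 2 (hidden single in row 4).
(4,4) = 6 (hidden single in row 4).
(5,5) = 8 (hidden single in row 5).
(6,9) = 6 (hidden single in row 6).
(7,8) = 2 (hidden single in row 7).
(7,7) = 9 (hidden single in row 7).
(6,6) = 9 (hidden single in row 6).
(1,7) = 3 (hidden single in column 7).
(1,5) = 4 (sole candidate).
(1,8) = 9 (sole candidate).
(1,9) = 1 (sole candidate).
(2,9) = 4 (sole candidate).
(3,6) = 1 (sole candidate).
(5,9) = 9 (sole candidate).
(7,5) = 3 (sole candidate).
(2,3) = 1 (sole candidate).
(3,3) = 4 (sole candidate).
(7,4) = 4 (sole candidate).
(6,4) = 1 (sole candidate).
(6,7) = 4 (sole candidate).
(9,7) = 5 (sole candidate).
(9,8) = 4 (sole candidate).
(4,7) = 1 (sole candidate).
(5,8) = 5 (sole candidate).
(4,1) = 3 (sole candidate).
(4,6) = 5 (sole candidate).
(5,1) = 1 (sole candidate).
(5,4) = 3 (sole candidate).
(5,6) = 4 (sole candidate).
(2,4) = 5 (sole candidate).
(2,6) = 3: row 2 has {1,2,4,5,6,7,8,9}; col 6 has {1,2,4,5,6,7,8,9}; box has {1,2,4,5,6,7,8,9} → only 3 remains.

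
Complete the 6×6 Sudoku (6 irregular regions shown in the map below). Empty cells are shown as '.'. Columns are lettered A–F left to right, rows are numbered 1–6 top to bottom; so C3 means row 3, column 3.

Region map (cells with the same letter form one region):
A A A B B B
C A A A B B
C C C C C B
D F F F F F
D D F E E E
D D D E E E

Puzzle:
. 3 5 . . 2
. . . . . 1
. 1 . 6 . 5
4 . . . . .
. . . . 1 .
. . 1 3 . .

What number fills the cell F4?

3

D1 = 4 (sole candidate).
E1 = 6 (sole candidate).
D2 = 2 (sole candidate).
E2 = 3 (sole candidate).
D5 = 5 (sole candidate).
A1 = 1 (sole candidate).
A2 = 5 (sole candidate).
D4 = 1 (sole candidate).
B6 = 5 (hidden single in row 6).
E4 = 5 (hidden single in row 4).
B2 = 4 (hidden single in column 2).
C2 = 6 (sole candidate).
F4 = 3: in column 6, 3 can only go here (every other open cell in that column sees a 3).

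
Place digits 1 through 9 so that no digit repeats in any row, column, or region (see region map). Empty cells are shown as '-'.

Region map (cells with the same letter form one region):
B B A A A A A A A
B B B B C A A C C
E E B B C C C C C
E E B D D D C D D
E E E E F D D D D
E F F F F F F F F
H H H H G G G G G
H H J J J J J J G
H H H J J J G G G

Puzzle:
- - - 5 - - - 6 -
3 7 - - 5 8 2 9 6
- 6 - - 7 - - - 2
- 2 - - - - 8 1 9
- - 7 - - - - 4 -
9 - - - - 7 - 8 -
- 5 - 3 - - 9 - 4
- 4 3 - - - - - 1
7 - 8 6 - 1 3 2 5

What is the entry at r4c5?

3

r3c8 = 3: row 3 has {2,6,7}; col 8 has {1,2,4,6,8,9}; region has {2,5,6,7,8,9} → only 3 remains.
r4c4 = 7: row 4 has {1,2,8,9}; col 4 has {3,5,6}; region has {1,4,9} → only 7 remains.
r6c9 = 3: row 6 has {7,8,9}; col 9 has {1,2,4,5,6,9}; region has {7,8} → only 3 remains.
r7c6 = 6: row 7 has {3,4,5,9}; col 6 has {1,7,8}; region has {1,2,3,4,5,9} → only 6 remains.
r7c8 = 7: row 7 has {3,4,5,6,9}; col 8 has {1,2,3,4,6,8,9}; region has {1,2,3,4,5,6,9} → only 7 remains.
r8c8 = 5: row 8 has {1,3,4}; col 8 has {1,2,3,4,6,7,8,9}; region has {1,3,6} → only 5 remains.
r9c2 = 9: row 9 has {1,2,3,5,6,7,8}; col 2 has {2,4,5,6,7}; region has {3,4,5,7,8} → only 9 remains.
r9c5 = 4: row 9 has {1,2,3,5,6,7,8,9}; col 5 has {5,7}; region has {1,3,5,6} → only 4 remains.
r1c9 = 7: row 1 has {5,6}; col 9 has {1,2,3,4,5,6,9}; region has {2,5,6,8} → only 7 remains.
r3c6 = 4: row 3 has {2,3,6,7}; col 6 has {1,6,7,8}; region has {2,3,5,6,7,8,9} → only 4 remains.
r3c7 = 1: row 3 has {2,3,4,6,7}; col 7 has {2,3,8,9}; region has {2,3,4,5,6,7,8,9} → only 1 remains.
r5c9 = 8: row 5 has {4,7}; col 9 has {1,2,3,4,5,6,7,9}; region has {1,4,7,9} → only 8 remains.
r6c2 = 1: row 6 has {3,7,8,9}; col 2 has {2,4,5,6,7,9}; region has {3,7,8} → only 1 remains.
r7c5 = 8: row 7 has {3,4,5,6,7,9}; col 5 has {4,5,7}; region has {1,2,3,4,5,6,7,9} → only 8 remains.
r8c7 = 7: row 8 has {1,3,4,5}; col 7 has {1,2,3,8,9}; region has {1,3,4,5,6} → only 7 remains.
r1c2 = 8: row 1 has {5,6,7}; col 2 has {1,2,4,5,6,7,9}; region has {3,7} → only 8 remains.
r1c7 = 4: row 1 has {5,6,7,8}; col 7 has {1,2,3,7,8,9}; region has {2,5,6,7,8} → only 4 remains.
r3c4 = 9: row 3 has {1,2,3,4,6,7}; col 4 has {3,5,6,7}; region has {3,7,8} → only 9 remains.
r5c2 = 3: row 5 has {4,7,8}; col 2 has {1,2,4,5,6,7,8,9}; region has {2,6,7,9} → only 3 remains.
r5c4 = 1: row 5 has {3,4,7,8}; col 4 has {3,5,6,7,9}; region has {2,3,6,7,9} → only 1 remains.
r2c4 = 4: row 2 has {2,3,5,6,7,8,9}; col 4 has {1,3,5,6,7,9}; region has {3,7,8,9} → only 4 remains.
r3c3 = 5: row 3 has {1,2,3,4,6,7,9}; col 3 has {3,7,8}; region has {3,4,7,8,9} → only 5 remains.
r4c3 = 6: row 4 has {1,2,7,8,9}; col 3 has {3,5,7,8}; region has {3,4,5,7,8,9} → only 6 remains.
r4c5 = 3: row 4 has {1,2,6,7,8,9}; col 5 has {4,5,7,8}; region has {1,4,7,8,9} → only 3 remains.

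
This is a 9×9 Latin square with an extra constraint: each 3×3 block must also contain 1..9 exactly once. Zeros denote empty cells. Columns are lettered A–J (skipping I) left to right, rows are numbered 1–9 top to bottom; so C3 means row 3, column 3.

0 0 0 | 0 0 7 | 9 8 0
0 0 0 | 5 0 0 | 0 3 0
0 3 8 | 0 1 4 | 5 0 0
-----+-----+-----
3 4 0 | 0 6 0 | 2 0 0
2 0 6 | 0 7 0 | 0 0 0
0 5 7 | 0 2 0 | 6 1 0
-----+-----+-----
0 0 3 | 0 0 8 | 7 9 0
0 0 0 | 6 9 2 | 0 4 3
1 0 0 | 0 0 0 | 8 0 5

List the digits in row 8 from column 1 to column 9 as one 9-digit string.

785692143

E1 = 3: row 1 has {7,8,9}; col 5 has {1,2,6,7,9}; box has {1,4,5,7} → only 3 remains.
E2 = 8: row 2 has {3,5}; col 5 has {1,2,3,6,7,9}; box has {1,3,4,5,7} → only 8 remains.
H5 = 5: row 5 has {2,6,7}; col 8 has {1,3,4,8,9}; box has {1,2,6} → only 5 remains.
C8 = 5: row 8 has {2,3,4,6,9}; col 3 has {3,6,7,8}; box has {1,3} → only 5 remains.
G8 = 1: row 8 has {2,3,4,5,6,9}; col 7 has {2,5,6,7,8,9}; box has {3,4,5,7,8,9} → only 1 remains.
E9 = 4: row 9 has {1,5,8}; col 5 has {1,2,3,6,7,8,9}; box has {2,6,8,9} → only 4 remains.
F9 = 3: row 9 has {1,4,5,8}; col 6 has {2,4,7,8}; box has {2,4,6,8,9} → only 3 remains.
D1 = 2: row 1 has {3,7,8,9}; col 4 has {5,6}; box has {1,3,4,5,7,8} → only 2 remains.
G2 = 4: row 2 has {3,5,8}; col 7 has {1,2,5,6,7,8,9}; box has {3,5,8,9} → only 4 remains.
D3 = 9: row 3 has {1,3,4,5,8}; col 4 has {2,5,6}; box has {1,2,3,4,5,7,8} → only 9 remains.
H4 = 7: row 4 has {2,3,4,6}; col 8 has {1,3,4,5,8,9}; box has {1,2,5,6} → only 7 remains.
G5 = 3: row 5 has {2,5,6,7}; col 7 has {1,2,4,5,6,7,8,9}; box has {1,2,5,6,7} → only 3 remains.
F6 = 9: row 6 has {1,2,5,6,7}; col 6 has {2,3,4,7,8}; box has {2,6,7} → only 9 remains.
D7 = 1: row 7 has {3,7,8,9}; col 4 has {2,5,6,9}; box has {2,3,4,6,8,9} → only 1 remains.
E7 = 5: row 7 has {1,3,7,8,9}; col 5 has {1,2,3,4,6,7,8,9}; box has {1,2,3,4,6,8,9} → only 5 remains.
D9 = 7: row 9 has {1,3,4,5,8}; col 4 has {1,2,5,6,9}; box has {1,2,3,4,5,6,8,9} → only 7 remains.
F2 = 6: row 2 has {3,4,5,8}; col 6 has {2,3,4,7,8,9}; box has {1,2,3,4,5,7,8,9} → only 6 remains.
D4 = 8: row 4 has {2,3,4,6,7}; col 4 has {1,2,5,6,7,9}; box has {2,6,7,9} → only 8 remains.
J4 = 9: row 4 has {2,3,4,6,7,8}; col 9 has {3,5}; box has {1,2,3,5,6,7} → only 9 remains.
D5 = 4: row 5 has {2,3,5,6,7}; col 4 has {1,2,5,6,7,8,9}; box has {2,6,7,8,9} → only 4 remains.
F5 = 1: row 5 has {2,3,4,5,6,7}; col 6 has {2,3,4,6,7,8,9}; box has {2,4,6,7,8,9} → only 1 remains.
J5 = 8: row 5 has {1,2,3,4,5,6,7}; col 9 has {3,5,9}; box has {1,2,3,5,6,7,9} → only 8 remains.
A6 = 8: row 6 has {1,2,5,6,7,9}; col 1 has {1,2,3}; box has {2,3,4,5,6,7} → only 8 remains.
D6 = 3: row 6 has {1,2,5,6,7,8,9}; col 4 has {1,2,4,5,6,7,8,9}; box has {1,2,4,6,7,8,9} → only 3 remains.
J6 = 4: row 6 has {1,2,3,5,6,7,8,9}; col 9 has {3,5,8,9}; box has {1,2,3,5,6,7,8,9} → only 4 remains.
A8 = 7: row 8 has {1,2,3,4,5,6,9}; col 1 has {1,2,3,8}; box has {1,3,5} → only 7 remains.
B8 = 8: row 8 has {1,2,3,4,5,6,7,9}; col 2 has {3,4,5}; box has {1,3,5,7} → only 8 remains.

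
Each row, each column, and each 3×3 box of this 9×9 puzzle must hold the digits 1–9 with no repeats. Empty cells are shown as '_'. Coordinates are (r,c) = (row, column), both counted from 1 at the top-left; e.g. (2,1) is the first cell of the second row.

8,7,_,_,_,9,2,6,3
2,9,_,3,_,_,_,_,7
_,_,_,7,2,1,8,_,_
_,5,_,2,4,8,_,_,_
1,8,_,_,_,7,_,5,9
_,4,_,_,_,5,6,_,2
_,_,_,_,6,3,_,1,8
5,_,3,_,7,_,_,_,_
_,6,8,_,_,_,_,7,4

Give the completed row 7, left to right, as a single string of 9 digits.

(1,5) = 5: row 1 has {2,3,6,7,8,9}; col 5 has {2,4,6,7}; box has {1,2,3,7,9} → only 5 remains.
(2,5) = 8: row 2 has {2,3,7,9}; col 5 has {2,4,5,6,7}; box has {1,2,3,5,7,9} → only 8 remains.
(2,8) = 4: row 2 has {2,3,7,8,9}; col 8 has {1,5,6,7}; box has {2,3,6,7,8} → only 4 remains.
(3,2) = 3: row 3 has {1,2,7,8}; col 2 has {4,5,6,7,8,9}; box has {2,7,8,9} → only 3 remains.
(3,8) = 9: row 3 has {1,2,3,7,8}; col 8 has {1,4,5,6,7}; box has {2,3,4,6,7,8} → only 9 remains.
(3,9) = 5: row 3 has {1,2,3,7,8,9}; col 9 has {2,3,4,7,8,9}; box has {2,3,4,6,7,8,9} → only 5 remains.
(4,8) = 3: row 4 has {2,4,5,8}; col 8 has {1,4,5,6,7,9}; box has {2,5,6,9} → only 3 remains.
(4,9) = 1: row 4 has {2,3,4,5,8}; col 9 has {2,3,4,5,7,8,9}; box has {2,3,5,6,9} → only 1 remains.
(5,4) = 6: row 5 has {1,5,7,8,9}; col 4 has {2,3,7}; box has {2,4,5,7,8} → only 6 remains.
(5,5) = 3: row 5 has {1,5,6,7,8,9}; col 5 has {2,4,5,6,7,8}; box has {2,4,5,6,7,8} → only 3 remains.
(5,7) = 4: row 5 has {1,3,5,6,7,8,9}; col 7 has {2,6,8}; box has {1,2,3,5,6,9} → only 4 remains.
(6,8) = 8: row 6 has {2,4,5,6}; col 8 has {1,3,4,5,6,7,9}; box has {1,2,3,4,5,6,9} → only 8 remains.
(7,2) = 2: row 7 has {1,3,6,8}; col 2 has {3,4,5,6,7,8,9}; box has {3,5,6,8} → only 2 remains.
(8,2) = 1: row 8 has {3,5,7}; col 2 has {2,3,4,5,6,7,8,9}; box has {2,3,5,6,8} → only 1 remains.
(8,7) = 9: row 8 has {1,3,5,7}; col 7 has {2,4,6,8}; box has {1,4,7,8} → only 9 remains.
(8,8) = 2: row 8 has {1,3,5,7,9}; col 8 has {1,3,4,5,6,7,8,9}; box has {1,4,7,8,9} → only 2 remains.
(8,9) = 6: row 8 has {1,2,3,5,7,9}; col 9 has {1,2,3,4,5,7,8,9}; box has {1,2,4,7,8,9} → only 6 remains.
(9,1) = 9: row 9 has {4,6,7,8}; col 1 has {1,2,5,8}; box has {1,2,3,5,6,8} → only 9 remains.
(9,5) = 1: row 9 has {4,6,7,8,9}; col 5 has {2,3,4,5,6,7,8}; box has {3,6,7} → only 1 remains.
(9,6) = 2: row 9 has {1,4,6,7,8,9}; col 6 has {1,3,5,7,8,9}; box has {1,3,6,7} → only 2 remains.
(1,4) = 4: row 1 has {2,3,5,6,7,8,9}; col 4 has {2,3,6,7}; box has {1,2,3,5,7,8,9} → only 4 remains.
(2,6) = 6: row 2 has {2,3,4,7,8,9}; col 6 has {1,2,3,5,7,8,9}; box has {1,2,3,4,5,7,8,9} → only 6 remains.
(2,7) = 1: row 2 has {2,3,4,6,7,8,9}; col 7 has {2,4,6,8,9}; box has {2,3,4,5,6,7,8,9} → only 1 remains.
(4,7) = 7: row 4 has {1,2,3,4,5,8}; col 7 has {1,2,4,6,8,9}; box has {1,2,3,4,5,6,8,9} → only 7 remains.
(5,3) = 2: row 5 has {1,3,4,5,6,7,8,9}; col 3 has {3,8}; box has {1,4,5,8} → only 2 remains.
(6,5) = 9: row 6 has {2,4,5,6,8}; col 5 has {1,2,3,4,5,6,7,8}; box has {2,3,4,5,6,7,8} → only 9 remains.
(7,7) = 5: row 7 has {1,2,3,6,8}; col 7 has {1,2,4,6,7,8,9}; box has {1,2,4,6,7,8,9} → only 5 remains.
(8,4) = 8: row 8 has {1,2,3,5,6,7,9}; col 4 has {2,3,4,6,7}; box has {1,2,3,6,7} → only 8 remains.
(8,6) = 4: row 8 has {1,2,3,5,6,7,8,9}; col 6 has {1,2,3,5,6,7,8,9}; box has {1,2,3,6,7,8} → only 4 remains.
(9,4) = 5: row 9 has {1,2,4,6,7,8,9}; col 4 has {2,3,4,6,7,8}; box has {1,2,3,4,6,7,8} → only 5 remains.
(9,7) = 3: row 9 has {1,2,4,5,6,7,8,9}; col 7 has {1,2,4,5,6,7,8,9}; box has {1,2,4,5,6,7,8,9} → only 3 remains.
(1,3) = 1: row 1 has {2,3,4,5,6,7,8,9}; col 3 has {2,3,8}; box has {2,3,7,8,9} → only 1 remains.
(2,3) = 5: row 2 has {1,2,3,4,6,7,8,9}; col 3 has {1,2,3,8}; box has {1,2,3,7,8,9} → only 5 remains.
(4,1) = 6: row 4 has {1,2,3,4,5,7,8}; col 1 has {1,2,5,8,9}; box has {1,2,4,5,8} → only 6 remains.
(4,3) = 9: row 4 has {1,2,3,4,5,6,7,8}; col 3 has {1,2,3,5,8}; box has {1,2,4,5,6,8} → only 9 remains.
(6,3) = 7: row 6 has {2,4,5,6,8,9}; col 3 has {1,2,3,5,8,9}; box has {1,2,4,5,6,8,9} → only 7 remains.
(6,4) = 1: row 6 has {2,4,5,6,7,8,9}; col 4 has {2,3,4,5,6,7,8}; box has {2,3,4,5,6,7,8,9} → only 1 remains.
(7,3) = 4: row 7 has {1,2,3,5,6,8}; col 3 has {1,2,3,5,7,8,9}; box has {1,2,3,5,6,8,9} → only 4 remains.
(7,4) = 9: row 7 has {1,2,3,4,5,6,8}; col 4 has {1,2,3,4,5,6,7,8}; box has {1,2,3,4,5,6,7,8} → only 9 remains.
(3,1) = 4: row 3 has {1,2,3,5,7,8,9}; col 1 has {1,2,5,6,8,9}; box has {1,2,3,5,7,8,9} → only 4 remains.
(3,3) = 6: row 3 has {1,2,3,4,5,7,8,9}; col 3 has {1,2,3,4,5,7,8,9}; box has {1,2,3,4,5,7,8,9} → only 6 remains.
(6,1) = 3: row 6 has {1,2,4,5,6,7,8,9}; col 1 has {1,2,4,5,6,8,9}; box has {1,2,4,5,6,7,8,9} → only 3 remains.
(7,1) = 7: row 7 has {1,2,3,4,5,6,8,9}; col 1 has {1,2,3,4,5,6,8,9}; box has {1,2,3,4,5,6,8,9} → only 7 remains.

724963518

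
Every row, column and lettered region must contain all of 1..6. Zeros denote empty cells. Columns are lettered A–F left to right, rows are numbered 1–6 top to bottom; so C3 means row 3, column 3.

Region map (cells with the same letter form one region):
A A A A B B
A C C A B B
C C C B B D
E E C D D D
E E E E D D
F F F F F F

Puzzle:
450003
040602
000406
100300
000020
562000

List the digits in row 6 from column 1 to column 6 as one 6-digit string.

C1 = 1: row 1 has {3,4,5}; col 3 has {2}; region has {4,5,6} → only 1 remains.
D1 = 2: row 1 has {1,3,4,5}; col 4 has {3,4,6}; region has {1,4,5,6} → only 2 remains.
E1 = 6: row 1 has {1,2,3,4,5}; col 5 has {2}; region has {2,3,4} → only 6 remains.
A2 = 3: row 2 has {2,4,6}; col 1 has {1,4,5}; region has {1,2,4,5,6} → only 3 remains.
C2 = 5: row 2 has {2,3,4,6}; col 3 has {1,2}; region has {4} → only 5 remains.
E2 = 1: row 2 has {2,3,4,5,6}; col 5 has {2,6}; region has {2,3,4,6} → only 1 remains.
A3 = 2: row 3 has {4,6}; col 1 has {1,3,4,5}; region has {4,5} → only 2 remains.
C3 = 3: row 3 has {2,4,6}; col 3 has {1,2,5}; region has {2,4,5} → only 3 remains.
E3 = 5: row 3 has {2,3,4,6}; col 5 has {1,2,6}; region has {1,2,3,4,6} → only 5 remains.
B4 = 2: row 4 has {1,3}; col 2 has {4,5,6}; region has {1} → only 2 remains.
C4 = 6: row 4 has {1,2,3}; col 3 has {1,2,3,5}; region has {2,3,4,5} → only 6 remains.
E4 = 4: row 4 has {1,2,3,6}; col 5 has {1,2,5,6}; region has {2,3,6} → only 4 remains.
F4 = 5: row 4 has {1,2,3,4,6}; col 6 has {2,3,6}; region has {2,3,4,6} → only 5 remains.
A5 = 6: row 5 has {2}; col 1 has {1,2,3,4,5}; region has {1,2} → only 6 remains.
B5 = 3: row 5 has {2,6}; col 2 has {2,4,5,6}; region has {1,2,6} → only 3 remains.
C5 = 4: row 5 has {2,3,6}; col 3 has {1,2,3,5,6}; region has {1,2,3,6} → only 4 remains.
D5 = 5: row 5 has {2,3,4,6}; col 4 has {2,3,4,6}; region has {1,2,3,4,6} → only 5 remains.
F5 = 1: row 5 has {2,3,4,5,6}; col 6 has {2,3,5,6}; region has {2,3,4,5,6} → only 1 remains.
D6 = 1: row 6 has {2,5,6}; col 4 has {2,3,4,5,6}; region has {2,5,6} → only 1 remains.
E6 = 3: row 6 has {1,2,5,6}; col 5 has {1,2,4,5,6}; region has {1,2,5,6} → only 3 remains.
F6 = 4: row 6 has {1,2,3,5,6}; col 6 has {1,2,3,5,6}; region has {1,2,3,5,6} → only 4 remains.

562134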